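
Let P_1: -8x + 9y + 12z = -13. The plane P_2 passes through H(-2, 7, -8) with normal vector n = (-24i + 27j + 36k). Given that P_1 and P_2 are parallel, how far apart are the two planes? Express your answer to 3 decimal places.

P_2: n·r = n·H gives -24x + 27y + 36z = -51.
Rescale P_2 by 1/3: -8x + 9y + 12z = -17. Then distance = |-13 − (-17)| / √289 ≈ 0.235.

0.235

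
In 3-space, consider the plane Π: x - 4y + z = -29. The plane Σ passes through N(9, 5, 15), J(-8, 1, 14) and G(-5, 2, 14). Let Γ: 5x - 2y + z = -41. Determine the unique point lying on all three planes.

NJ = (-17, -4, -1), NG = (-14, -3, -1); a normal to Σ is NJ × NG = (1, -3, -5).
Using N: Σ has equation x - 3y - 5z = -81.
Solving the 3×3 linear system x - 4y + z = -29, x - 3y - 5z = -81, 5x - 2y + z = -41 (e.g. by elimination or Cramer's rule, determinant = 104) gives (-7, 8, 10).

(-7, 8, 10)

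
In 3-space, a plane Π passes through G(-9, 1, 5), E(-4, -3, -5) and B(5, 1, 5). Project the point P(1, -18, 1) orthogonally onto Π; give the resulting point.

GE = (5, -4, -10), GB = (14, 0, 0); a normal to Π is GE × GB = (0, -140, 56).
Using G: Π has equation -140y + 56z = 140.
Foot = P − λn with λ = (n·P − d)/|n|² = (2576 − 140)/22736 = 3/28.
Foot = (1, -18, 1) − (3/28)·(0, -140, 56) = (1, -3, -5).

(1, -3, -5)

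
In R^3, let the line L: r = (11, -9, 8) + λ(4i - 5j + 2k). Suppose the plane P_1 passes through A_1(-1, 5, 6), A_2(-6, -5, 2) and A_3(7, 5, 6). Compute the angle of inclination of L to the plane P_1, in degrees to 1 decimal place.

33.6

A_1A_2 = (-5, -10, -4), A_1A_3 = (8, 0, 0); a normal to P_1 is A_1A_2 × A_1A_3 = (0, -32, 80).
Using A_1: P_1 has equation -32y + 80z = 320.
sin θ = |n·v| / (|n||v|) = |320| / (√7424 · √45) = 0.55364.
θ ≈ 33.6°.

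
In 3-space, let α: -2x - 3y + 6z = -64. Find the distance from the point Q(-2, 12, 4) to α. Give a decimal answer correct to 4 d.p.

8.0000

n·Q − d = (-2)·(-2) + (-3)·(12) + (6)·(4) − (-64) = 56; |n| = √49.
Distance = |56| / √49 = 56/√49 ≈ 8.0000.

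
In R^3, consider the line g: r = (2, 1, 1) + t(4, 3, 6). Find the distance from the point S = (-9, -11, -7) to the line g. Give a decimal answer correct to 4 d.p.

7.7724

Taking (2, 1, 1) on g with direction v = (4, 3, 6): w = S − (2, 1, 1) = (-11, -12, -8), and w × v = (-48, 34, 15).
Distance = |w × v| / |v| = √3685 / √61 ≈ 7.7724.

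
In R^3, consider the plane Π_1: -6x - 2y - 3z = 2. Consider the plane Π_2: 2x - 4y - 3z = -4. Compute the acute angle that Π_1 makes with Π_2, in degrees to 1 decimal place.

82.4

cos θ = |n₁·n₂| / (|n₁||n₂|) = |5| / (√49 · √29).
θ = arccos(0.13264) ≈ 82.4°.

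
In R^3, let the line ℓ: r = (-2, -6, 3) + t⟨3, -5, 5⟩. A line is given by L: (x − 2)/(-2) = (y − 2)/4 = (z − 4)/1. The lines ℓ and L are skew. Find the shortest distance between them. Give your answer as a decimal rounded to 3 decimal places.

L has direction (-2, 4, 1) through (2, 2, 4).
Common perpendicular direction n = (3, -5, 5) × (-2, 4, 1) = (-25, -13, 2).
With w = (2, 2, 4) − (-2, -6, 3) = (4, 8, 1), w · n = -202.
Distance = |w · n| / |n| = |-202| / √798 ≈ 7.151.

7.151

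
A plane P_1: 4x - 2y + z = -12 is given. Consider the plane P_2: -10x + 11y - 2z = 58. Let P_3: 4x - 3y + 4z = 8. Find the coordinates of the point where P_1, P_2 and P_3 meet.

Solving the 3×3 linear system 4x - 2y + z = -12, -10x + 11y - 2z = 58, 4x - 3y + 4z = 8 (e.g. by elimination or Cramer's rule, determinant = 74) gives (-3, 4, 8).

(-3, 4, 8)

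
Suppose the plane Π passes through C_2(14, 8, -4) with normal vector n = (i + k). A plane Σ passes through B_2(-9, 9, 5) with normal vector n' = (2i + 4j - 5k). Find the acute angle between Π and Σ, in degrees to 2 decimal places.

Π: n·r = n·C_2 gives x + z = 10.
Σ: n'·r = n'·B_2 gives 2x + 4y - 5z = -7.
cos θ = |n₁·n₂| / (|n₁||n₂|) = |-3| / (√2 · √45).
θ = arccos(0.31623) ≈ 71.57°.

71.57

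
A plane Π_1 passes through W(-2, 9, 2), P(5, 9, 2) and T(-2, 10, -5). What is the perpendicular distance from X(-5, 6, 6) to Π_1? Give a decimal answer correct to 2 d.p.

WP = (7, 0, 0), WT = (0, 1, -7); a normal to Π_1 is WP × WT = (0, 49, 7).
Using W: Π_1 has equation 49y + 7z = 455.
n·X − d = (0)·(-5) + (49)·(6) + (7)·(6) − 455 = -119; |n| = √2450.
Distance = |-119| / √2450 = 119/√2450 ≈ 2.40.

2.40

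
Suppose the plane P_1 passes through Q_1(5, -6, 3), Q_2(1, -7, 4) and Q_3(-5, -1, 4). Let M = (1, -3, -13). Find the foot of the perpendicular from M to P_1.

(4, 0, 2)

Q_1Q_2 = (-4, -1, 1), Q_1Q_3 = (-10, 5, 1); a normal to P_1 is Q_1Q_2 × Q_1Q_3 = (-6, -6, -30).
Using Q_1: P_1 has equation -6x - 6y - 30z = -84.
Foot = M − λn with λ = (n·M − d)/|n|² = (402 − (-84))/972 = 1/2.
Foot = (1, -3, -13) − (1/2)·(-6, -6, -30) = (4, 0, 2).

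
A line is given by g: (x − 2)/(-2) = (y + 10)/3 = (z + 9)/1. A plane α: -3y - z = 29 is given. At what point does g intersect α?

(0, -7, -8)

g has direction (-2, 3, 1) through (2, -10, -9).
Substitute r = (2, -10, -9) + t(-2, 3, 1) into the plane: 39 + (-10)t = 29, so t = 1.
Intersection: (2, -10, -9) + 1·(-2, 3, 1) = (0, -7, -8).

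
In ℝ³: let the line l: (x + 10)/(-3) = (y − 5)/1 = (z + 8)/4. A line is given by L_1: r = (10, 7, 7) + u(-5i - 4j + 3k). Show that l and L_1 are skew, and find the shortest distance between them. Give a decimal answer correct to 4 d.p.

22.0767

l has direction (-3, 1, 4) through (-10, 5, -8).
Common perpendicular direction n = (-3, 1, 4) × (-5, -4, 3) = (19, -11, 17).
With w = (10, 7, 7) − (-10, 5, -8) = (20, 2, 15), w · n = 613.
Since n ≠ 0 the lines are not parallel, and w · n = 613 ≠ 0 so they do not intersect; hence they are skew.
Distance = |w · n| / |n| = |613| / √771 ≈ 22.0767.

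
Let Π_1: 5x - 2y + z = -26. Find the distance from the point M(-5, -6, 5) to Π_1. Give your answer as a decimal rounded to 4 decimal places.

n·M − d = (5)·(-5) + (-2)·(-6) + (1)·(5) − (-26) = 18; |n| = √30.
Distance = |18| / √30 = 18/√30 ≈ 3.2863.

3.2863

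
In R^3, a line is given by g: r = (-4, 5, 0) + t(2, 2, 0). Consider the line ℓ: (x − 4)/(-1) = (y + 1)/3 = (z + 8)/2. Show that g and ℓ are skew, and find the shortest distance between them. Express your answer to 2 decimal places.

0.82

ℓ has direction (-1, 3, 2) through (4, -1, -8).
Common perpendicular direction n = (2, 2, 0) × (-1, 3, 2) = (4, -4, 8).
With w = (4, -1, -8) − (-4, 5, 0) = (8, -6, -8), w · n = -8.
Since n ≠ 0 the lines are not parallel, and w · n = -8 ≠ 0 so they do not intersect; hence they are skew.
Distance = |w · n| / |n| = |-8| / √96 ≈ 0.82.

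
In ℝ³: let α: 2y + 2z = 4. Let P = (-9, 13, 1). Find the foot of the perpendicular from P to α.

Foot = P − λn with λ = (n·P − d)/|n|² = (28 − 4)/8 = 3.
Foot = (-9, 13, 1) − 3·(0, 2, 2) = (-9, 7, -5).

(-9, 7, -5)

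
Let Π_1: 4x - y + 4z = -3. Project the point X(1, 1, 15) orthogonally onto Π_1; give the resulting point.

(-7, 3, 7)

Foot = X − λn with λ = (n·X − d)/|n|² = (63 − (-3))/33 = 2.
Foot = (1, 1, 15) − 2·(4, -1, 4) = (-7, 3, 7).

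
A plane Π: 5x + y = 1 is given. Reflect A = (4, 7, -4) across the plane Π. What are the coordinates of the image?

λ = (n·A − d)/|n|² = (27 − 1)/26 = 1.
Reflection = A − 2λn = (4, 7, -4) − 2·(5, 1, 0) = (-6, 5, -4).

(-6, 5, -4)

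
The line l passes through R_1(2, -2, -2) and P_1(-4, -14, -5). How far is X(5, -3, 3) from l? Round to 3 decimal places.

5.715

A direction vector for l is P_1 − R_1 = (-6, -12, -3).
Taking (2, -2, -2) on l with direction v = (-6, -12, -3): w = X − (2, -2, -2) = (3, -1, 5), and w × v = (63, -21, -42).
Distance = |w × v| / |v| = √6174 / √189 ≈ 5.715.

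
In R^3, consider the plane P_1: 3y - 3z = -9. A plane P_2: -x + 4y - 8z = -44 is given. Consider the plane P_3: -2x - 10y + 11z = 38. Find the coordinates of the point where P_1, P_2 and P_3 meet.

(0, 5, 8)

Solving the 3×3 linear system 3y - 3z = -9, -x + 4y - 8z = -44, -2x - 10y + 11z = 38 (e.g. by elimination or Cramer's rule, determinant = 27) gives (0, 5, 8).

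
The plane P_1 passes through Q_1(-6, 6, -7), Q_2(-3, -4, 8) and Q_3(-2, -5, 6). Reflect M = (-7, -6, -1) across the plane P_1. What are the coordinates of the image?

Q_1Q_2 = (3, -10, 15), Q_1Q_3 = (4, -11, 13); a normal to P_1 is Q_1Q_2 × Q_1Q_3 = (35, 21, 7).
Using Q_1: P_1 has equation 35x + 21y + 7z = -133.
λ = (n·M − d)/|n|² = (-378 − (-133))/1715 = -1/7.
Reflection = M − 2λn = (-7, -6, -1) − (-2/7)·(35, 21, 7) = (3, 0, 1).

(3, 0, 1)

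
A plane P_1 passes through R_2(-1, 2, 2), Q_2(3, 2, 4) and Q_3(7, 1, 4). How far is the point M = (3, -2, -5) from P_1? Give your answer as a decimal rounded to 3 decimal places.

R_2Q_2 = (4, 0, 2), R_2Q_3 = (8, -1, 2); a normal to P_1 is R_2Q_2 × R_2Q_3 = (2, 8, -4).
Using R_2: P_1 has equation 2x + 8y - 4z = 6.
n·M − d = (2)·(3) + (8)·(-2) + (-4)·(-5) − 6 = 4; |n| = √84.
Distance = |4| / √84 = 4/√84 ≈ 0.436.

0.436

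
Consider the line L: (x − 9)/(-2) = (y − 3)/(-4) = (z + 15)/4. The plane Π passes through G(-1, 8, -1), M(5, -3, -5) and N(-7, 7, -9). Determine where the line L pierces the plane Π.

(5, -5, -7)

L has direction (-2, -4, 4) through (9, 3, -15).
GM = (6, -11, -4), GN = (-6, -1, -8); a normal to Π is GM × GN = (84, 72, -72).
Using G: Π has equation 84x + 72y - 72z = 564.
Substitute r = (9, 3, -15) + t(-2, -4, 4) into the plane: 2052 + (-744)t = 564, so t = 2.
Intersection: (9, 3, -15) + 2·(-2, -4, 4) = (5, -5, -7).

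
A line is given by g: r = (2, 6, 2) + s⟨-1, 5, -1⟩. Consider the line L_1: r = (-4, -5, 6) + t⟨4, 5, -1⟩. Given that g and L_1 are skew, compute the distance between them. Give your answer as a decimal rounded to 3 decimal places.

1.765

Common perpendicular direction n = (-1, 5, -1) × (4, 5, -1) = (0, -5, -25).
With w = (-4, -5, 6) − (2, 6, 2) = (-6, -11, 4), w · n = -45.
Distance = |w · n| / |n| = |-45| / √650 ≈ 1.765.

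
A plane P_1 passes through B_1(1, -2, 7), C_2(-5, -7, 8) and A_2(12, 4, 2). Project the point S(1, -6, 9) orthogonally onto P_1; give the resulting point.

(-1, -4, 7)

B_1C_2 = (-6, -5, 1), B_1A_2 = (11, 6, -5); a normal to P_1 is B_1C_2 × B_1A_2 = (19, -19, 19).
Using B_1: P_1 has equation 19x - 19y + 19z = 190.
Foot = S − λn with λ = (n·S − d)/|n|² = (304 − 190)/1083 = 2/19.
Foot = (1, -6, 9) − (2/19)·(19, -19, 19) = (-1, -4, 7).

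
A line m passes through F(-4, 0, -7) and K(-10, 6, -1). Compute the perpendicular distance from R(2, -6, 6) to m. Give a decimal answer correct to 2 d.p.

A direction vector for m is K − F = (-6, 6, 6).
Taking (-4, 0, -7) on m with direction v = (-6, 6, 6): w = R − (-4, 0, -7) = (6, -6, 13), and w × v = (-114, -114, 0).
Distance = |w × v| / |v| = √25992 / √108 ≈ 15.51.

15.51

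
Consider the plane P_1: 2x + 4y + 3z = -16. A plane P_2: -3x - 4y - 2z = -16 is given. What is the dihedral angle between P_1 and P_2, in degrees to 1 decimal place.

cos θ = |n₁·n₂| / (|n₁||n₂|) = |-28| / (√29 · √29).
θ = arccos(0.96552) ≈ 15.1°.

15.1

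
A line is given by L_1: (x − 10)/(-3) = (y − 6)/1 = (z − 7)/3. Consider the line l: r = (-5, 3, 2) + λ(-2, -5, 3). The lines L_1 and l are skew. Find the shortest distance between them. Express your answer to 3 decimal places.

L_1 has direction (-3, 1, 3) through (10, 6, 7).
Common perpendicular direction n = (-3, 1, 3) × (-2, -5, 3) = (18, 3, 17).
With w = (-5, 3, 2) − (10, 6, 7) = (-15, -3, -5), w · n = -364.
Distance = |w · n| / |n| = |-364| / √622 ≈ 14.595.

14.595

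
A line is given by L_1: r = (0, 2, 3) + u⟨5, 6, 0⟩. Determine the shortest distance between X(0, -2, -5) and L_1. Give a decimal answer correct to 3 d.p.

8.400

Taking (0, 2, 3) on L_1 with direction v = (5, 6, 0): w = X − (0, 2, 3) = (0, -4, -8), and w × v = (48, -40, 20).
Distance = |w × v| / |v| = √4304 / √61 ≈ 8.400.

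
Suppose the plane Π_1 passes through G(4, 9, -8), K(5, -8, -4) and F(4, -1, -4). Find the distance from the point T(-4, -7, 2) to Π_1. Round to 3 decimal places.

6.267

GK = (1, -17, 4), GF = (0, -10, 4); a normal to Π_1 is GK × GF = (-28, -4, -10).
Using G: Π_1 has equation -28x - 4y - 10z = -68.
n·T − d = (-28)·(-4) + (-4)·(-7) + (-10)·(2) − (-68) = 188; |n| = √900.
Distance = |188| / √900 = 188/√900 ≈ 6.267.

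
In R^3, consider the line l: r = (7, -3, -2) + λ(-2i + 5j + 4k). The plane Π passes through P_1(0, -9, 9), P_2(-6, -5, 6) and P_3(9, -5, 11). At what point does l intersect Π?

(3, 7, 6)

P_1P_2 = (-6, 4, -3), P_1P_3 = (9, 4, 2); a normal to Π is P_1P_2 × P_1P_3 = (20, -15, -60).
Using P_1: Π has equation 20x - 15y - 60z = -405.
Substitute r = (7, -3, -2) + t(-2, 5, 4) into the plane: 305 + (-355)t = -405, so t = 2.
Intersection: (7, -3, -2) + 2·(-2, 5, 4) = (3, 7, 6).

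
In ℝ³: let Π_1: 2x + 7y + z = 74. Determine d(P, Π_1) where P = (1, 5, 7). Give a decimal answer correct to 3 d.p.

4.082

n·P − d = (2)·(1) + (7)·(5) + (1)·(7) − 74 = -30; |n| = √54.
Distance = |-30| / √54 = 30/√54 ≈ 4.082.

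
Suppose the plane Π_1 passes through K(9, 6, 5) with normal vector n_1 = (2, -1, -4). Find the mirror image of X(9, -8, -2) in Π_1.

(1, -4, 14)

Π_1: n_1·r = n_1·K gives 2x - y - 4z = -8.
λ = (n·X − d)/|n|² = (34 − (-8))/21 = 2.
Reflection = X − 2λn = (9, -8, -2) − 4·(2, -1, -4) = (1, -4, 14).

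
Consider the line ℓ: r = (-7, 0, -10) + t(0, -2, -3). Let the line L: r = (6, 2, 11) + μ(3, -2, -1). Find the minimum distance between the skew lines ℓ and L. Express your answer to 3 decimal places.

4.856

Common perpendicular direction n = (0, -2, -3) × (3, -2, -1) = (-4, -9, 6).
With w = (6, 2, 11) − (-7, 0, -10) = (13, 2, 21), w · n = 56.
Distance = |w · n| / |n| = |56| / √133 ≈ 4.856.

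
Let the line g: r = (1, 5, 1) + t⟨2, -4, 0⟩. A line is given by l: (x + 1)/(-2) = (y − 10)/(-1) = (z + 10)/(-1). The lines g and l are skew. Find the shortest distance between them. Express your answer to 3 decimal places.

10.224

l has direction (-2, -1, -1) through (-1, 10, -10).
Common perpendicular direction n = (2, -4, 0) × (-2, -1, -1) = (4, 2, -10).
With w = (-1, 10, -10) − (1, 5, 1) = (-2, 5, -11), w · n = 112.
Distance = |w · n| / |n| = |112| / √120 ≈ 10.224.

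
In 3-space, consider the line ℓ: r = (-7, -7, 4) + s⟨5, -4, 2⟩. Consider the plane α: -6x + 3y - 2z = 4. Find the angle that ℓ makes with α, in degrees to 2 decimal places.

sin θ = |n·v| / (|n||v|) = |-46| / (√49 · √45) = 0.97961.
θ ≈ 78.41°.

78.41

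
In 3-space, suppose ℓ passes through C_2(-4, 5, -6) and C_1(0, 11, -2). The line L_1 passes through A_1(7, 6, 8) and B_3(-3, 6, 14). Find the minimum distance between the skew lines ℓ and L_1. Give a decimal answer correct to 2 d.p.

12.36

A direction vector for ℓ is C_1 − C_2 = (4, 6, 4).
A direction vector for L_1 is B_3 − A_1 = (-10, 0, 6).
Common perpendicular direction n = (4, 6, 4) × (-10, 0, 6) = (36, -64, 60).
With w = (7, 6, 8) − (-4, 5, -6) = (11, 1, 14), w · n = 1172.
Distance = |w · n| / |n| = |1172| / √8992 ≈ 12.36.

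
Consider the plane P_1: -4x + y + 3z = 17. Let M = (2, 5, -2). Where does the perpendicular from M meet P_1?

(-2, 6, 1)

Foot = M − λn with λ = (n·M − d)/|n|² = (-9 − 17)/26 = -1.
Foot = (2, 5, -2) − (-1)·(-4, 1, 3) = (-2, 6, 1).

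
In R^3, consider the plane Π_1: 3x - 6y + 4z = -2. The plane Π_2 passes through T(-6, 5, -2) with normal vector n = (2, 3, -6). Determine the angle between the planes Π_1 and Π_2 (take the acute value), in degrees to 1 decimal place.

48.8

Π_2: n·r = n·T gives 2x + 3y - 6z = 15.
cos θ = |n₁·n₂| / (|n₁||n₂|) = |-36| / (√61 · √49).
θ = arccos(0.65848) ≈ 48.8°.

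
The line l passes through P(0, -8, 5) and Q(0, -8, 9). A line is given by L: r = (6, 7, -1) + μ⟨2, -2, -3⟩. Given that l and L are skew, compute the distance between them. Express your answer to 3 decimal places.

A direction vector for l is Q − P = (0, 0, 4).
Common perpendicular direction n = (0, 0, 4) × (2, -2, -3) = (8, 8, 0).
With w = (6, 7, -1) − (0, -8, 5) = (6, 15, -6), w · n = 168.
Distance = |w · n| / |n| = |168| / √128 ≈ 14.849.

14.849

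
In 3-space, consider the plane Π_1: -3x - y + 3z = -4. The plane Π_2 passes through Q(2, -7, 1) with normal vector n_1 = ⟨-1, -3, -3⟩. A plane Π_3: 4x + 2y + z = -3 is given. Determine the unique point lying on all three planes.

(2, -5, -1)

Π_2: n_1·r = n_1·Q gives -x - 3y - 3z = 16.
Solving the 3×3 linear system -3x - y + 3z = -4, -x - 3y - 3z = 16, 4x + 2y + z = -3 (e.g. by elimination or Cramer's rule, determinant = 32) gives (2, -5, -1).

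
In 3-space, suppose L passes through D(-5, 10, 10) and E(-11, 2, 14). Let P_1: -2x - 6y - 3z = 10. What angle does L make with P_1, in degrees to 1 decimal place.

A direction vector for L is E − D = (-6, -8, 4).
sin θ = |n·v| / (|n||v|) = |48| / (√49 · √116) = 0.63667.
θ ≈ 39.5°.

39.5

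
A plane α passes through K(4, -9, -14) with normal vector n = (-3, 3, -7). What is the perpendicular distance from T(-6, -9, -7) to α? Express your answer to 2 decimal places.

2.32

α: n·r = n·K gives -3x + 3y - 7z = 59.
n·T − d = (-3)·(-6) + (3)·(-9) + (-7)·(-7) − 59 = -19; |n| = √67.
Distance = |-19| / √67 = 19/√67 ≈ 2.32.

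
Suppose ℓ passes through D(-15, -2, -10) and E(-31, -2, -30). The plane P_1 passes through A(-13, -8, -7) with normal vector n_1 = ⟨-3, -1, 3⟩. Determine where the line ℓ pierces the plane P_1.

A direction vector for ℓ is E − D = (-16, 0, -20).
P_1: n_1·r = n_1·A gives -3x - y + 3z = 26.
Substitute r = (-15, -2, -10) + t(-16, 0, -20) into the plane: 17 + (-12)t = 26, so t = -3/4.
Intersection: (-15, -2, -10) + (-3/4)·(-16, 0, -20) = (-3, -2, 5).

(-3, -2, 5)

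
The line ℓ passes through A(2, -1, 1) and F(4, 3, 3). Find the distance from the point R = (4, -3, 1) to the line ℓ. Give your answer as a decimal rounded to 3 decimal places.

A direction vector for ℓ is F − A = (2, 4, 2).
Taking (2, -1, 1) on ℓ with direction v = (2, 4, 2): w = R − (2, -1, 1) = (2, -2, 0), and w × v = (-4, -4, 12).
Distance = |w × v| / |v| = √176 / √24 ≈ 2.708.

2.708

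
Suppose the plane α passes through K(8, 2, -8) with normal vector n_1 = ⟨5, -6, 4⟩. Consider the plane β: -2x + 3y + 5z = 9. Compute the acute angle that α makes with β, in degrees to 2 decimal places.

81.50

α: n_1·r = n_1·K gives 5x - 6y + 4z = -4.
cos θ = |n₁·n₂| / (|n₁||n₂|) = |-8| / (√77 · √38).
θ = arccos(0.14789) ≈ 81.50°.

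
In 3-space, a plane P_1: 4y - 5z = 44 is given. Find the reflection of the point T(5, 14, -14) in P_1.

(5, -2, 6)

λ = (n·T − d)/|n|² = (126 − 44)/41 = 2.
Reflection = T − 2λn = (5, 14, -14) − 4·(0, 4, -5) = (5, -2, 6).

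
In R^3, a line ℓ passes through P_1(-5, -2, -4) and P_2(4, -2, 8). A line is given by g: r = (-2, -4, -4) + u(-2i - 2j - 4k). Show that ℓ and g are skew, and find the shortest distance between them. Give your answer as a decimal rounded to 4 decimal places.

1.4856

A direction vector for ℓ is P_2 − P_1 = (9, 0, 12).
Common perpendicular direction n = (9, 0, 12) × (-2, -2, -4) = (24, 12, -18).
With w = (-2, -4, -4) − (-5, -2, -4) = (3, -2, 0), w · n = 48.
Since n ≠ 0 the lines are not parallel, and w · n = 48 ≠ 0 so they do not intersect; hence they are skew.
Distance = |w · n| / |n| = |48| / √1044 ≈ 1.4856.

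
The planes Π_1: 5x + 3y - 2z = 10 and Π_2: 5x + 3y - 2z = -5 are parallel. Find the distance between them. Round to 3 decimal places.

2.433

Same normal n = (5, 3, -2) with |n| = √38; distance = |10 − (-5)| / |n| = 15/√38 ≈ 2.433.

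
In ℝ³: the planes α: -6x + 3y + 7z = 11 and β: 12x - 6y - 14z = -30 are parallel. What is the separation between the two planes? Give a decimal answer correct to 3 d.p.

0.413

Rescale β by 1/(-2): -6x + 3y + 7z = 15. Then distance = |11 − 15| / √94 ≈ 0.413.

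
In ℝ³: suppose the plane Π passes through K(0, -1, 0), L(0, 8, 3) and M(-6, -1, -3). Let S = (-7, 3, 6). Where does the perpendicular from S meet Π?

(-4, 5, 0)

KL = (0, 9, 3), KM = (-6, 0, -3); a normal to Π is KL × KM = (-27, -18, 54).
Using K: Π has equation -27x - 18y + 54z = 18.
Foot = S − λn with λ = (n·S − d)/|n|² = (459 − 18)/3969 = 1/9.
Foot = (-7, 3, 6) − (1/9)·(-27, -18, 54) = (-4, 5, 0).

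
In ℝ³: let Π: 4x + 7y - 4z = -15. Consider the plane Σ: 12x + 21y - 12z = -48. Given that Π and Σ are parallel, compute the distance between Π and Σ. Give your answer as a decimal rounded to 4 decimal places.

0.1111

Rescale Σ by 1/3: 4x + 7y - 4z = -16. Then distance = |-15 − (-16)| / √81 ≈ 0.1111.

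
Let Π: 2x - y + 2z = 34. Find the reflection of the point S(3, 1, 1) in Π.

λ = (n·S − d)/|n|² = (7 − 34)/9 = -3.
Reflection = S − 2λn = (3, 1, 1) − (-6)·(2, -1, 2) = (15, -5, 13).

(15, -5, 13)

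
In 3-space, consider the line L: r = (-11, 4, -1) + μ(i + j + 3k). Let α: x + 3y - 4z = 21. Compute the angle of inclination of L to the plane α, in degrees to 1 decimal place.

sin θ = |n·v| / (|n||v|) = |-8| / (√26 · √11) = 0.47305.
θ ≈ 28.2°.

28.2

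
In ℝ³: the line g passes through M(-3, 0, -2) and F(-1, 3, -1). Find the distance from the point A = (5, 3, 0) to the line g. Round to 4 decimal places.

A direction vector for g is F − M = (2, 3, 1).
Taking (-3, 0, -2) on g with direction v = (2, 3, 1): w = A − (-3, 0, -2) = (8, 3, 2), and w × v = (-3, -4, 18).
Distance = |w × v| / |v| = √349 / √14 ≈ 4.9929.

4.9929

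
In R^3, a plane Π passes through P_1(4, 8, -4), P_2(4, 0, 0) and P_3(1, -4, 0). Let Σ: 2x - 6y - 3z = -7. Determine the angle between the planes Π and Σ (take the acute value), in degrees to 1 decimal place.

36.4

P_1P_2 = (0, -8, 4), P_1P_3 = (-3, -12, 4); a normal to Π is P_1P_2 × P_1P_3 = (16, -12, -24).
Using P_1: Π has equation 16x - 12y - 24z = 64.
cos θ = |n₁·n₂| / (|n₁||n₂|) = |176| / (√976 · √49).
θ = arccos(0.80480) ≈ 36.4°.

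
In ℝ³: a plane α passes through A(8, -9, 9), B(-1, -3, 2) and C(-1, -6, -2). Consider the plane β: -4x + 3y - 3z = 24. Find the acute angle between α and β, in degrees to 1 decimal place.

88.6

AB = (-9, 6, -7), AC = (-9, 3, -11); a normal to α is AB × AC = (-45, -36, 27).
Using A: α has equation -45x - 36y + 27z = 207.
cos θ = |n₁·n₂| / (|n₁||n₂|) = |-9| / (√4050 · √34).
θ = arccos(0.02425) ≈ 88.6°.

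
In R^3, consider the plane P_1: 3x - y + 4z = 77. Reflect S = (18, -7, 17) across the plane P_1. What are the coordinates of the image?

λ = (n·S − d)/|n|² = (129 − 77)/26 = 2.
Reflection = S − 2λn = (18, -7, 17) − 4·(3, -1, 4) = (6, -3, 1).

(6, -3, 1)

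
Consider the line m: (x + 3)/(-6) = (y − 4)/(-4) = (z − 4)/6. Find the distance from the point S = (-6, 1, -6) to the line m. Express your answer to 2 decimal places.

m has direction (-6, -4, 6) through (-3, 4, 4).
Taking (-3, 4, 4) on m with direction v = (-6, -4, 6): w = S − (-3, 4, 4) = (-3, -3, -10), and w × v = (-58, 78, -6).
Distance = |w × v| / |v| = √9484 / √88 ≈ 10.38.

10.38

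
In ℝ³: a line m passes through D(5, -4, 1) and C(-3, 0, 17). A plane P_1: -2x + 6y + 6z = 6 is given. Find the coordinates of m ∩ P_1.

A direction vector for m is C − D = (-8, 4, 16).
Substitute r = (5, -4, 1) + t(-8, 4, 16) into the plane: -28 + 136t = 6, so t = 1/4.
Intersection: (5, -4, 1) + (1/4)·(-8, 4, 16) = (3, -3, 5).

(3, -3, 5)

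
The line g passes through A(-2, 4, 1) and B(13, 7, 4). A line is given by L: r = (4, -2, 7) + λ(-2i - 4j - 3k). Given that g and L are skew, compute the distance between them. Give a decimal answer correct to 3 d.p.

8.099

A direction vector for g is B − A = (15, 3, 3).
Common perpendicular direction n = (15, 3, 3) × (-2, -4, -3) = (3, 39, -54).
With w = (4, -2, 7) − (-2, 4, 1) = (6, -6, 6), w · n = -540.
Distance = |w · n| / |n| = |-540| / √4446 ≈ 8.099.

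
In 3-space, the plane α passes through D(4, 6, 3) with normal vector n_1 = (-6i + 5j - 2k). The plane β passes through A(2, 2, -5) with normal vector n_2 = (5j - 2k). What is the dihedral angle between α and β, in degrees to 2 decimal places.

α: n_1·r = n_1·D gives -6x + 5y - 2z = 0.
β: n_2·r = n_2·A gives 5y - 2z = 20.
cos θ = |n₁·n₂| / (|n₁||n₂|) = |29| / (√65 · √29).
θ = arccos(0.66795) ≈ 48.09°.

48.09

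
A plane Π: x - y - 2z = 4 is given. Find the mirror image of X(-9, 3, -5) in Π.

(-7, 1, -9)

λ = (n·X − d)/|n|² = (-2 − 4)/6 = -1.
Reflection = X − 2λn = (-9, 3, -5) − (-2)·(1, -1, -2) = (-7, 1, -9).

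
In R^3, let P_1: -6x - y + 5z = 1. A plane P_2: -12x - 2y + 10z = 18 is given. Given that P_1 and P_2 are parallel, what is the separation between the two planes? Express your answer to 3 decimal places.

Rescale P_2 by 1/2: -6x - y + 5z = 9. Then distance = |1 − 9| / √62 ≈ 1.016.

1.016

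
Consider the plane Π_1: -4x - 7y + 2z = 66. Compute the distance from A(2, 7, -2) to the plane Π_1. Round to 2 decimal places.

n·A − d = (-4)·(2) + (-7)·(7) + (2)·(-2) − 66 = -127; |n| = √69.
Distance = |-127| / √69 = 127/√69 ≈ 15.29.

15.29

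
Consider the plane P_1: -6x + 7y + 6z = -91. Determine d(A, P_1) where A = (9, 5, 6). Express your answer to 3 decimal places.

n·A − d = (-6)·(9) + (7)·(5) + (6)·(6) − (-91) = 108; |n| = √121.
Distance = |108| / √121 = 108/√121 ≈ 9.818.

9.818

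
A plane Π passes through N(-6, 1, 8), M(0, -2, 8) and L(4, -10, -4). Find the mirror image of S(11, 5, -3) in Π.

(-1, -19, 9)

NM = (6, -3, 0), NL = (10, -11, -12); a normal to Π is NM × NL = (36, 72, -36).
Using N: Π has equation 36x + 72y - 36z = -432.
λ = (n·S − d)/|n|² = (864 − (-432))/7776 = 1/6.
Reflection = S − 2λn = (11, 5, -3) − (1/3)·(36, 72, -36) = (-1, -19, 9).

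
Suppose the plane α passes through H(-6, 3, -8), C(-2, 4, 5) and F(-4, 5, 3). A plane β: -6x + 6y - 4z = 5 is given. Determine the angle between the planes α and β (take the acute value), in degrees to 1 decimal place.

79.3

HC = (4, 1, 13), HF = (2, 2, 11); a normal to α is HC × HF = (-15, -18, 6).
Using H: α has equation -15x - 18y + 6z = -12.
cos θ = |n₁·n₂| / (|n₁||n₂|) = |-42| / (√585 · √88).
θ = arccos(0.18511) ≈ 79.3°.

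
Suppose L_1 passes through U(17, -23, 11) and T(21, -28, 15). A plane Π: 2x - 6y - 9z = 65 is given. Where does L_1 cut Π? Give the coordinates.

(1, -3, -5)

A direction vector for L_1 is T − U = (4, -5, 4).
Substitute r = (17, -23, 11) + t(4, -5, 4) into the plane: 73 + 2t = 65, so t = -4.
Intersection: (17, -23, 11) + (-4)·(4, -5, 4) = (1, -3, -5).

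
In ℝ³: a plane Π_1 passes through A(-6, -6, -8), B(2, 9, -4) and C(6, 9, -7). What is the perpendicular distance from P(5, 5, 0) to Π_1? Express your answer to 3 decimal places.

AB = (8, 15, 4), AC = (12, 15, 1); a normal to Π_1 is AB × AC = (-45, 40, -60).
Using A: Π_1 has equation -45x + 40y - 60z = 510.
n·P − d = (-45)·(5) + (40)·(5) + (-60)·(0) − 510 = -535; |n| = √7225.
Distance = |-535| / √7225 = 535/√7225 ≈ 6.294.

6.294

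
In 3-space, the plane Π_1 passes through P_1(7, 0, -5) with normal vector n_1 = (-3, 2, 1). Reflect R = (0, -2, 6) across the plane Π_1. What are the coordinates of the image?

(12, -10, 2)

Π_1: n_1·r = n_1·P_1 gives -3x + 2y + z = -26.
λ = (n·R − d)/|n|² = (2 − (-26))/14 = 2.
Reflection = R − 2λn = (0, -2, 6) − 4·(-3, 2, 1) = (12, -10, 2).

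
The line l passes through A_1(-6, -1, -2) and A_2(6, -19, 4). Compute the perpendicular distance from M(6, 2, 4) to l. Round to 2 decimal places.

12.55

A direction vector for l is A_2 − A_1 = (12, -18, 6).
Taking (-6, -1, -2) on l with direction v = (12, -18, 6): w = M − (-6, -1, -2) = (12, 3, 6), and w × v = (126, 0, -252).
Distance = |w × v| / |v| = √79380 / √504 ≈ 12.55.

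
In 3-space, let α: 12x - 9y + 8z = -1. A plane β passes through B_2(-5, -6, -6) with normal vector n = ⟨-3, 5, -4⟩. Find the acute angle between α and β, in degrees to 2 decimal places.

β: n·r = n·B_2 gives -3x + 5y - 4z = 9.
cos θ = |n₁·n₂| / (|n₁||n₂|) = |-113| / (√289 · √50).
θ = arccos(0.94004) ≈ 19.94°.

19.94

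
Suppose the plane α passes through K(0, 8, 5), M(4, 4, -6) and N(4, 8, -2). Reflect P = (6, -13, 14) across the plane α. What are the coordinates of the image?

(-22, 3, -2)

KM = (4, -4, -11), KN = (4, 0, -7); a normal to α is KM × KN = (28, -16, 16).
Using K: α has equation 28x - 16y + 16z = -48.
λ = (n·P − d)/|n|² = (600 − (-48))/1296 = 1/2.
Reflection = P − 2λn = (6, -13, 14) − 1·(28, -16, 16) = (-22, 3, -2).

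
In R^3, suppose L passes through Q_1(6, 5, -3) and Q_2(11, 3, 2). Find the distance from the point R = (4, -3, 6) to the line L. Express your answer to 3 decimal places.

A direction vector for L is Q_2 − Q_1 = (5, -2, 5).
Taking (6, 5, -3) on L with direction v = (5, -2, 5): w = R − (6, 5, -3) = (-2, -8, 9), and w × v = (-22, 55, 44).
Distance = |w × v| / |v| = √5445 / √54 ≈ 10.042.

10.042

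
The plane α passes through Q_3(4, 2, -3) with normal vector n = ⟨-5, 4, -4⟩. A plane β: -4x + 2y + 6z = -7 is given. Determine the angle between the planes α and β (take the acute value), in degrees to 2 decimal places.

α: n·r = n·Q_3 gives -5x + 4y - 4z = 0.
cos θ = |n₁·n₂| / (|n₁||n₂|) = |4| / (√57 · √56).
θ = arccos(0.07080) ≈ 85.94°.

85.94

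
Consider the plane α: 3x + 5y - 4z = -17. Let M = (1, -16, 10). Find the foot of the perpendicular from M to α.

Foot = M − λn with λ = (n·M − d)/|n|² = (-117 − (-17))/50 = -2.
Foot = (1, -16, 10) − (-2)·(3, 5, -4) = (7, -6, 2).

(7, -6, 2)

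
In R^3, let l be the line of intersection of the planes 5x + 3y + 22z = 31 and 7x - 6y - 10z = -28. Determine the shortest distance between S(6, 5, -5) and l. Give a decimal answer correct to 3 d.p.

Direction of l: (5, 3, 22) × (7, -6, -10) = (102, 204, -51).
A point on l: solving the two plane equations with x = -2 gives (-2, -1, 2).
Taking (-2, -1, 2) on l with direction v = (102, 204, -51): w = S − (-2, -1, 2) = (8, 6, -7), and w × v = (1122, -306, 1020).
Distance = |w × v| / |v| = √2392920 / √54621 ≈ 6.619.

6.619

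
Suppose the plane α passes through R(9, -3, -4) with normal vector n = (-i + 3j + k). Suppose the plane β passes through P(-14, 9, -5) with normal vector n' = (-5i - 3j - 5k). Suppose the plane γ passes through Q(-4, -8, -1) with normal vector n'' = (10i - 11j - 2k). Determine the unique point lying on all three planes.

(-3, -6, -7)

α: n·r = n·R gives -x + 3y + z = -22.
β: n'·r = n'·P gives -5x - 3y - 5z = 68.
γ: n''·r = n''·Q gives 10x - 11y - 2z = 50.
Solving the 3×3 linear system -x + 3y + z = -22, -5x - 3y - 5z = 68, 10x - 11y - 2z = 50 (e.g. by elimination or Cramer's rule, determinant = -46) gives (-3, -6, -7).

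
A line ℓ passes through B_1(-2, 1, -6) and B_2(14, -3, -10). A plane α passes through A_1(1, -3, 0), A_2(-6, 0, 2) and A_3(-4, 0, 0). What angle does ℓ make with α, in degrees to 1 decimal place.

8.3

A direction vector for ℓ is B_2 − B_1 = (16, -4, -4).
A_1A_2 = (-7, 3, 2), A_1A_3 = (-5, 3, 0); a normal to α is A_1A_2 × A_1A_3 = (-6, -10, -6).
Using A_1: α has equation -6x - 10y - 6z = 24.
sin θ = |n·v| / (|n||v|) = |-32| / (√172 · √288) = 0.14378.
θ ≈ 8.3°.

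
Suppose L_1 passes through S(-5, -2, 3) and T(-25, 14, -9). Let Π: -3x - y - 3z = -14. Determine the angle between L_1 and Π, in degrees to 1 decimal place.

40.5

A direction vector for L_1 is T − S = (-20, 16, -12).
sin θ = |n·v| / (|n||v|) = |80| / (√19 · √800) = 0.64889.
θ ≈ 40.5°.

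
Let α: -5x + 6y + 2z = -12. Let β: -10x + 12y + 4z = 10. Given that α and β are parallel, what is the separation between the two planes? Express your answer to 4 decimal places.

2.1086

Rescale β by 1/2: -5x + 6y + 2z = 5. Then distance = |-12 − 5| / √65 ≈ 2.1086.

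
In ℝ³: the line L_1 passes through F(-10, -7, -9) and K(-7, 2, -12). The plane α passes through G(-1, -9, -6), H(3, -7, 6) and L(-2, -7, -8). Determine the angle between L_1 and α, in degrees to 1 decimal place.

A direction vector for L_1 is K − F = (3, 9, -3).
GH = (4, 2, 12), GL = (-1, 2, -2); a normal to α is GH × GL = (-28, -4, 10).
Using G: α has equation -28x - 4y + 10z = 4.
sin θ = |n·v| / (|n||v|) = |-150| / (√900 · √99) = 0.50252.
θ ≈ 30.2°.

30.2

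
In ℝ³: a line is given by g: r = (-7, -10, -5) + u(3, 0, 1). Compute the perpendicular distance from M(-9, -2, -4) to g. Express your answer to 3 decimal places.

Taking (-7, -10, -5) on g with direction v = (3, 0, 1): w = M − (-7, -10, -5) = (-2, 8, 1), and w × v = (8, 5, -24).
Distance = |w × v| / |v| = √665 / √10 ≈ 8.155.

8.155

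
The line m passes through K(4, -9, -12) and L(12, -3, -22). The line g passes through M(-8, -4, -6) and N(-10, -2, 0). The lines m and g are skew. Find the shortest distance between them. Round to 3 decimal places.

9.390

A direction vector for m is L − K = (8, 6, -10).
A direction vector for g is N − M = (-2, 2, 6).
Common perpendicular direction n = (8, 6, -10) × (-2, 2, 6) = (56, -28, 28).
With w = (-8, -4, -6) − (4, -9, -12) = (-12, 5, 6), w · n = -644.
Distance = |w · n| / |n| = |-644| / √4704 ≈ 9.390.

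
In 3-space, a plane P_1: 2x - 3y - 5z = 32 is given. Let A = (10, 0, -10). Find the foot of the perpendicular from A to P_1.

Foot = A − λn with λ = (n·A − d)/|n|² = (70 − 32)/38 = 1.
Foot = (10, 0, -10) − 1·(2, -3, -5) = (8, 3, -5).

(8, 3, -5)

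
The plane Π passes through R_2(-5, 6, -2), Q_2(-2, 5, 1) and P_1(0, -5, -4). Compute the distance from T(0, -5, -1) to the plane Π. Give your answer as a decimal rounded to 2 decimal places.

R_2Q_2 = (3, -1, 3), R_2P_1 = (5, -11, -2); a normal to Π is R_2Q_2 × R_2P_1 = (35, 21, -28).
Using R_2: Π has equation 35x + 21y - 28z = 7.
n·T − d = (35)·(0) + (21)·(-5) + (-28)·(-1) − 7 = -84; |n| = √2450.
Distance = |-84| / √2450 = 84/√2450 ≈ 1.70.

1.70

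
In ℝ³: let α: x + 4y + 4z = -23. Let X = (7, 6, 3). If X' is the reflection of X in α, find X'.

(3, -10, -13)

λ = (n·X − d)/|n|² = (43 − (-23))/33 = 2.
Reflection = X − 2λn = (7, 6, 3) − 4·(1, 4, 4) = (3, -10, -13).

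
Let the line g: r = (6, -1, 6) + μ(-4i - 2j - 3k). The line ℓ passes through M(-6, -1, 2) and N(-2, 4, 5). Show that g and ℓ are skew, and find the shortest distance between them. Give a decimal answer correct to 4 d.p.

A direction vector for ℓ is N − M = (4, 5, 3).
Common perpendicular direction n = (-4, -2, -3) × (4, 5, 3) = (9, 0, -12).
With w = (-6, -1, 2) − (6, -1, 6) = (-12, 0, -4), w · n = -60.
Since n ≠ 0 the lines are not parallel, and w · n = -60 ≠ 0 so they do not intersect; hence they are skew.
Distance = |w · n| / |n| = |-60| / √225 ≈ 4.0000.

4.0000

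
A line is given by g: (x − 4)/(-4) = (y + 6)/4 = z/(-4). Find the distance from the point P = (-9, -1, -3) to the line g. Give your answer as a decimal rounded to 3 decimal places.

7.483

g has direction (-4, 4, -4) through (4, -6, 0).
Taking (4, -6, 0) on g with direction v = (-4, 4, -4): w = P − (4, -6, 0) = (-13, 5, -3), and w × v = (-8, -40, -32).
Distance = |w × v| / |v| = √2688 / √48 ≈ 7.483.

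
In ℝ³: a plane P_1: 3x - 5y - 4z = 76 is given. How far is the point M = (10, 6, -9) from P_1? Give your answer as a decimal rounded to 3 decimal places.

5.657

n·M − d = (3)·(10) + (-5)·(6) + (-4)·(-9) − 76 = -40; |n| = √50.
Distance = |-40| / √50 = 40/√50 ≈ 5.657.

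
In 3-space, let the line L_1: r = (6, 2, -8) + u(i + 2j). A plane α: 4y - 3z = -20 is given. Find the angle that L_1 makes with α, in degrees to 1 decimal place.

sin θ = |n·v| / (|n||v|) = |8| / (√25 · √5) = 0.71554.
θ ≈ 45.7°.

45.7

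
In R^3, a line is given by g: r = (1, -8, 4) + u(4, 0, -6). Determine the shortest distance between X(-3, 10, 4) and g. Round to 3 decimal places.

Taking (1, -8, 4) on g with direction v = (4, 0, -6): w = X − (1, -8, 4) = (-4, 18, 0), and w × v = (-108, -24, -72).
Distance = |w × v| / |v| = √17424 / √52 ≈ 18.305.

18.305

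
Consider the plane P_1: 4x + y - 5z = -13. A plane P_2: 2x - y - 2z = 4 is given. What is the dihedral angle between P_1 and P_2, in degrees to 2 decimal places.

cos θ = |n₁·n₂| / (|n₁||n₂|) = |17| / (√42 · √9).
θ = arccos(0.87439) ≈ 29.03°.

29.03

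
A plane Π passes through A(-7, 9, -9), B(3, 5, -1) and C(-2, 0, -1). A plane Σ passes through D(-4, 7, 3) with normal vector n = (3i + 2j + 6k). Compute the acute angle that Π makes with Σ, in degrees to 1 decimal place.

52.9

AB = (10, -4, 8), AC = (5, -9, 8); a normal to Π is AB × AC = (40, -40, -70).
Using A: Π has equation 40x - 40y - 70z = -10.
Σ: n·r = n·D gives 3x + 2y + 6z = 20.
cos θ = |n₁·n₂| / (|n₁||n₂|) = |-380| / (√8100 · √49).
θ = arccos(0.60317) ≈ 52.9°.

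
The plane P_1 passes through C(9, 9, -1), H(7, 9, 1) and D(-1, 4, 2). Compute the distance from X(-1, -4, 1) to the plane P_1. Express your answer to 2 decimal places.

5.13

CH = (-2, 0, 2), CD = (-10, -5, 3); a normal to P_1 is CH × CD = (10, -14, 10).
Using C: P_1 has equation 10x - 14y + 10z = -46.
n·X − d = (10)·(-1) + (-14)·(-4) + (10)·(1) − (-46) = 102; |n| = √396.
Distance = |102| / √396 = 102/√396 ≈ 5.13.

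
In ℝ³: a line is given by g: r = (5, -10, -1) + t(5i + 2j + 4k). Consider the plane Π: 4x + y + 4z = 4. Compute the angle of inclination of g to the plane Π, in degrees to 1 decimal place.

sin θ = |n·v| / (|n||v|) = |38| / (√33 · √45) = 0.98610.
θ ≈ 80.4°.

80.4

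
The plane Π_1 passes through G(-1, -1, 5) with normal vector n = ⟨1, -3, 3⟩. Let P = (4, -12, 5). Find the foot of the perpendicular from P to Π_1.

(2, -6, -1)

Π_1: n·r = n·G gives x - 3y + 3z = 17.
Foot = P − λn with λ = (n·P − d)/|n|² = (55 − 17)/19 = 2.
Foot = (4, -12, 5) − 2·(1, -3, 3) = (2, -6, -1).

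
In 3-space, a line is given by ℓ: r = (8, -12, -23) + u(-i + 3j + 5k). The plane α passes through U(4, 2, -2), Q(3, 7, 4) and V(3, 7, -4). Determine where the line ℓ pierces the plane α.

(5, -3, -8)

UQ = (-1, 5, 6), UV = (-1, 5, -2); a normal to α is UQ × UV = (-40, -8, 0).
Using U: α has equation -40x - 8y = -176.
Substitute r = (8, -12, -23) + t(-1, 3, 5) into the plane: -224 + 16t = -176, so t = 3.
Intersection: (8, -12, -23) + 3·(-1, 3, 5) = (5, -3, -8).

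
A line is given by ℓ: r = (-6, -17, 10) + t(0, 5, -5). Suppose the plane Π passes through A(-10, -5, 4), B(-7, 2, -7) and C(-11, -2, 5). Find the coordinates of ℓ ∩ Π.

AB = (3, 7, -11), AC = (-1, 3, 1); a normal to Π is AB × AC = (40, 8, 16).
Using A: Π has equation 40x + 8y + 16z = -376.
Substitute r = (-6, -17, 10) + t(0, 5, -5) into the plane: -216 + (-40)t = -376, so t = 4.
Intersection: (-6, -17, 10) + 4·(0, 5, -5) = (-6, 3, -10).

(-6, 3, -10)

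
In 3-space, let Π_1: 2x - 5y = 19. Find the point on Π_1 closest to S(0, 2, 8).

Foot = S − λn with λ = (n·S − d)/|n|² = (-10 − 19)/29 = -1.
Foot = (0, 2, 8) − (-1)·(2, -5, 0) = (2, -3, 8).

(2, -3, 8)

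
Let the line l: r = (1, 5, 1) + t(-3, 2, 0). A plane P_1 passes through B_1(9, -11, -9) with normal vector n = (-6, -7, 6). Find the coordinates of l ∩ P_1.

P_1: n·r = n·B_1 gives -6x - 7y + 6z = -31.
Substitute r = (1, 5, 1) + t(-3, 2, 0) into the plane: -35 + 4t = -31, so t = 1.
Intersection: (1, 5, 1) + 1·(-3, 2, 0) = (-2, 7, 1).

(-2, 7, 1)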